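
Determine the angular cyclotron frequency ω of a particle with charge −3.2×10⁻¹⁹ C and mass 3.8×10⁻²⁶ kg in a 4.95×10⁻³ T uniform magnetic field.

ω = |q|B/m.
ω = (3.2×10⁻¹⁹)(4.95×10⁻³)/3.8×10⁻²⁶ ≈ 4.17×10⁴ rad/s.

ω ≈ 4.17×10⁴ rad/s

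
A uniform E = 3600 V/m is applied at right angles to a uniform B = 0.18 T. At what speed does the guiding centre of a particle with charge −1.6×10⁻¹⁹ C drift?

v_d ≈ 2.0×10⁴ m/s

The steady drift has the magnetic force balancing the electric force, so v_d = E/B.
v_d = 3600/0.18 = 2.0×10⁴ m/s.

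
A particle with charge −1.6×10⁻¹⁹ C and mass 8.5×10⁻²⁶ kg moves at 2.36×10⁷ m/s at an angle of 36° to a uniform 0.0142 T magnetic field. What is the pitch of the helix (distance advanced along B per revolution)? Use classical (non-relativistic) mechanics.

p ≈ 4490 m

v∥ = v cosθ = 2.36×10⁷·cos36° ≈ 1.909×10⁷ m/s.
T = 2πm/(|q|B) = 2π(8.5×10⁻²⁶)/((1.6×10⁻¹⁹)(0.0142)) ≈ 2.351×10⁻⁴ s.
pitch = v∥ T = (1.909×10⁷)(2.351×10⁻⁴) ≈ 4490 m.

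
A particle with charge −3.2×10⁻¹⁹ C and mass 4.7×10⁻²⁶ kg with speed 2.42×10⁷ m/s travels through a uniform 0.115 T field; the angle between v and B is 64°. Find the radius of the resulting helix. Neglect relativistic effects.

r ≈ 27.8 m

v⊥ = v sinθ = 2.42×10⁷·sin64° ≈ 2.175×10⁷ m/s.
r = m v⊥/(|q|B) = (4.7×10⁻²⁶)(2.175×10⁷)/((3.2×10⁻¹⁹)(0.115)) ≈ 27.8 m.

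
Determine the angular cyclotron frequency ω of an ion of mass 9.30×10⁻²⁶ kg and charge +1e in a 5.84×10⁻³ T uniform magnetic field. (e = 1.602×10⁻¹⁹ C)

ω = |q|B/m.
ω = (1.602×10⁻¹⁹)(5.84×10⁻³)/9.30×10⁻²⁶ ≈ 1.01×10⁴ rad/s.

ω ≈ 1.01×10⁴ rad/s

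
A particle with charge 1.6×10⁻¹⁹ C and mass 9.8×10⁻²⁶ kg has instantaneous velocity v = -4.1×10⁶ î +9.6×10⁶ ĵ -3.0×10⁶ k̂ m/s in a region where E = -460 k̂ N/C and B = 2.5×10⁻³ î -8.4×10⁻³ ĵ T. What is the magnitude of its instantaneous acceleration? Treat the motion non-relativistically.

v×B = (-2.52×10⁴, -7500, 1.04×10⁴) N/C.
E + v×B = (-2.52×10⁴, -7500, 9980) N/C.
F = q(E + v×B) = (1.6×10⁻¹⁹ C)·(-2.52×10⁴, -7500, 9980) = (-4.03×10⁻¹⁵, -1.20×10⁻¹⁵, 1.60×10⁻¹⁵) N.
|a| = |F|/m = 4.500×10⁻¹⁵/9.8×10⁻²⁶ ≈ 4.59×10¹⁰ m/s².

|a| ≈ 4.59×10¹⁰ m/s²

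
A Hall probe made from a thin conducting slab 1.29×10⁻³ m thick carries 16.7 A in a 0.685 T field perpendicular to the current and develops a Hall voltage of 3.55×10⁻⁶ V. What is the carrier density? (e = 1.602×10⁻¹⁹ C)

n ≈ 1.56×10²⁸ m⁻³

From V_H = IB/(n e t), n = IB/(V_H e t).
n = (16.7)(0.685)/((3.55×10⁻⁶)(1.602×10⁻¹⁹)(1.29×10⁻³)) ≈ 1.56×10²⁸ m⁻³.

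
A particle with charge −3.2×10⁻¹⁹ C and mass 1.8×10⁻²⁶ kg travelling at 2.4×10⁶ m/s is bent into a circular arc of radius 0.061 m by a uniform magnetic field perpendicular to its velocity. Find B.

From |q|vB = mv²/r, B = mv/(|q|r).
B = (1.8×10⁻²⁶)(2.4×10⁶)/((3.2×10⁻¹⁹)(0.061)) ≈ 2.2 T.

B ≈ 2.2 T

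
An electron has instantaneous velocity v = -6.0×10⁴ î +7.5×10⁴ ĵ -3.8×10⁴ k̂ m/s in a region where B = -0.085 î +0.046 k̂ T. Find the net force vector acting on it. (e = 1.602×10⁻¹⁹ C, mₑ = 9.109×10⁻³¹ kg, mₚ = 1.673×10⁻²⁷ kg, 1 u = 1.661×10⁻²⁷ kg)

v×B = (3450, 5990, 6380) N/C.
F = q v×B = (−1.602×10⁻¹⁹ C)·(3450, 5990, 6380) = (-5.53×10⁻¹⁶, -9.60×10⁻¹⁶, -1.02×10⁻¹⁵) N.

F ≈ (-5.53×10⁻¹⁶, -9.60×10⁻¹⁶, -1.02×10⁻¹⁵) N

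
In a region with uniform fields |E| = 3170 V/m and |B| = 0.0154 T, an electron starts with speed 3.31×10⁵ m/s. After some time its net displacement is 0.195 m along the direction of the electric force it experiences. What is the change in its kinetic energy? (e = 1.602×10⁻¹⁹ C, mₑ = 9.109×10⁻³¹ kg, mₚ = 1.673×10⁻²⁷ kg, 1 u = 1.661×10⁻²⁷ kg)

The magnetic force is always ⟂ v and does no work; only the electric force changes KE.
ΔKE = F_E · d = |q|E d = (1.602×10⁻¹⁹)(3170)(0.195) ≈ 9.90×10⁻¹⁷ J.

ΔKE ≈ 9.90×10⁻¹⁷ J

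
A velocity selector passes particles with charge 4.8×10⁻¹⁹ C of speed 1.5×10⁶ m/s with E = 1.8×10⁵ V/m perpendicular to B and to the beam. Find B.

B = 0.12 T

Balance of forces in the selector: qE = qvB ⇒ B = E/v.
B = 1.8×10⁵/1.5×10⁶ = 0.12 T.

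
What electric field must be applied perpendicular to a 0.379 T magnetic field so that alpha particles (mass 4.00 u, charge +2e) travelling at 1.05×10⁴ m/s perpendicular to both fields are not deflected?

E = 3980 V/m

For straight-line motion qE = qvB, so E = vB.
E = 1.05×10⁴ × 0.379 = 3980 V/m.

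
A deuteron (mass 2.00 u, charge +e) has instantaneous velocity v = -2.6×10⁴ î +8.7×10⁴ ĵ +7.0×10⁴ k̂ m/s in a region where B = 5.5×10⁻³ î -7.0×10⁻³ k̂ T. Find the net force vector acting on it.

F ≈ (-9.76×10⁻¹⁷, 3.25×10⁻¹⁷, -7.67×10⁻¹⁷) N

v×B = (-609, 203, -478) N/C.
F = q v×B = (1.602×10⁻¹⁹ C)·(-609, 203, -478) = (-9.76×10⁻¹⁷, 3.25×10⁻¹⁷, -7.67×10⁻¹⁷) N.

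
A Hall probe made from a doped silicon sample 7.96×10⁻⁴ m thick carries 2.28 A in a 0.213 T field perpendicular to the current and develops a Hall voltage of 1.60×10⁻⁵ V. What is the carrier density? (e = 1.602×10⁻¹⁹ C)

From V_H = IB/(n e t), n = IB/(V_H e t).
n = (2.28)(0.213)/((1.60×10⁻⁵)(1.602×10⁻¹⁹)(7.96×10⁻⁴)) ≈ 2.38×10²⁶ m⁻³.

n ≈ 2.38×10²⁶ m⁻³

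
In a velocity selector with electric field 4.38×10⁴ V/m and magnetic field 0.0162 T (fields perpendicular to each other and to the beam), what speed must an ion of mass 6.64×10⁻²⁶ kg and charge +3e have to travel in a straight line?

v = 2.70×10⁶ m/s

For undeflected motion the electric and magnetic forces balance: qE = qvB.
v = E/B = 4.38×10⁴/0.0162 = 2.70×10⁶ m/s.
The result is independent of the particle's charge and mass.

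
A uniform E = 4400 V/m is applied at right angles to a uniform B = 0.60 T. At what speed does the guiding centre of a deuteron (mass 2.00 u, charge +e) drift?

v_d ≈ 7300 m/s

The E×B drift speed is v_d = E/B.
v_d = 4400/0.60 = 7300 m/s.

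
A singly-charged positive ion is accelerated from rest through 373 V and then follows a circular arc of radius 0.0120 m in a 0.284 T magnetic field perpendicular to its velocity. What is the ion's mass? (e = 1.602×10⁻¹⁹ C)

m ≈ 2.49×10⁻²⁷ kg

Combine |q|V = ½mv² and r = mv/(|q|B): eliminate v to get m = qB²r²/(2V).
m = (1.602×10⁻¹⁹)(0.284)²(0.0120)²/(2·373) ≈ 2.49×10⁻²⁷ kg.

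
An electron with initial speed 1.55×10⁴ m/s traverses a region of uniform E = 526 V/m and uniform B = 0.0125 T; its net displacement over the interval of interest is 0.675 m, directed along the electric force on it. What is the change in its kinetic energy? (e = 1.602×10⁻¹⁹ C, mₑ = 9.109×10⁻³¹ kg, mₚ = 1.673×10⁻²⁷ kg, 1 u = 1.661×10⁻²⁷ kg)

ΔKE ≈ 5.69×10⁻¹⁷ J

The magnetic force is always ⟂ v and does no work; only the electric force changes KE.
ΔKE = F_E · d = |q|E d = (1.602×10⁻¹⁹)(526)(0.675) ≈ 5.69×10⁻¹⁷ J.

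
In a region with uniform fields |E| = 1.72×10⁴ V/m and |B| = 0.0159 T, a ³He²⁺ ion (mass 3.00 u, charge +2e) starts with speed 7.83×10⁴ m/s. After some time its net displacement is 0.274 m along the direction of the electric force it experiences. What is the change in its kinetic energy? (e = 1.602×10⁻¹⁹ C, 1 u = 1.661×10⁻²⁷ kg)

ΔKE ≈ 1.51×10⁻¹⁵ J

The magnetic force is always ⟂ v and does no work; only the electric force changes KE.
ΔKE = F_E · d = |q|E d = (3.204×10⁻¹⁹)(1.72×10⁴)(0.274) ≈ 1.51×10⁻¹⁵ J.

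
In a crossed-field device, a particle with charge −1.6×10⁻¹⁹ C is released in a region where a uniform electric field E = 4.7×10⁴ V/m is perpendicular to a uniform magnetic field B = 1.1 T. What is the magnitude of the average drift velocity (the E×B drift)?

v_d ≈ 4.3×10⁴ m/s

The E×B drift speed is v_d = E/B.
v_d = 4.7×10⁴/1.1 = 4.3×10⁴ m/s.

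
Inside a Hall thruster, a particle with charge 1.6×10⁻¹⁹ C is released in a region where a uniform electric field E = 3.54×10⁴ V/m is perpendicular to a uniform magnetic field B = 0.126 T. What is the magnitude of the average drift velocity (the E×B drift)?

In crossed fields the guiding centre drifts at v_d = |E×B|/B² = E/B, independent of charge and mass.
v_d = 3.54×10⁴/0.126 = 2.81×10⁵ m/s.

v_d ≈ 2.81×10⁵ m/s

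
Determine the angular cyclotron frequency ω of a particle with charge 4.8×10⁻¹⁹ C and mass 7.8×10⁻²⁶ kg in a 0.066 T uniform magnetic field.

ω = |q|B/m.
ω = (4.8×10⁻¹⁹)(0.066)/7.8×10⁻²⁶ ≈ 4.1×10⁵ rad/s.

ω ≈ 4.1×10⁵ rad/s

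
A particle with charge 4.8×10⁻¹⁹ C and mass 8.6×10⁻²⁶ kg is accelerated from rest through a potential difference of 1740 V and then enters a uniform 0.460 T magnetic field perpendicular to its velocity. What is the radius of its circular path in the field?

r ≈ 0.0543 m

Acceleration: |q|V = ½mv² ⇒ v = √(2|q|V/m) = √(2·4.8×10⁻¹⁹·1740/8.6×10⁻²⁶) ≈ 1.394×10⁵ m/s.
In the field: r = mv/(|q|B) = (8.6×10⁻²⁶)(1.394×10⁵)/((4.8×10⁻¹⁹)(0.460)) ≈ 0.0543 m.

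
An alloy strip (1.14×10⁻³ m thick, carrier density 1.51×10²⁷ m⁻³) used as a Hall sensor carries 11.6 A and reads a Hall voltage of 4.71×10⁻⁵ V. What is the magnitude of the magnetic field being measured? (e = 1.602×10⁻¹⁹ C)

From V_H = IB/(n e t), B = V_H n e t / I.
B = (4.71×10⁻⁵)(1.51×10²⁷)(1.602×10⁻¹⁹)(1.14×10⁻³)/11.6 ≈ 1.12 T.

B ≈ 1.12 T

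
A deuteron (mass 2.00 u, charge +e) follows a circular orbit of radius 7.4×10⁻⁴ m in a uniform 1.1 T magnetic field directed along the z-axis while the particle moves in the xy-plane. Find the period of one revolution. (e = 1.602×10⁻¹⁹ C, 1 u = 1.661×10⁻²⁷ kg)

T ≈ 1.2×10⁻⁷ s

The cyclotron period depends only on m, q, B: T = 2πm/(|q|B).
T = 2π(3.322×10⁻²⁷)/((1.602×10⁻¹⁹)(1.1)) ≈ 1.2×10⁻⁷ s.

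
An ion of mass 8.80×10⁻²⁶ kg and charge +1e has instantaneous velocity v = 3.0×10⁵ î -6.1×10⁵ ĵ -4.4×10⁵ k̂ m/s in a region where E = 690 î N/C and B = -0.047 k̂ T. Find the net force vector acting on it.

v×B = (2.87×10⁴, 1.41×10⁴, 0) N/C.
E + v×B = (2.94×10⁴, 1.41×10⁴, 0) N/C.
F = q(E + v×B) = (1.602×10⁻¹⁹ C)·(2.94×10⁴, 1.41×10⁴, 0) = (4.70×10⁻¹⁵, 2.26×10⁻¹⁵, 0) N.

F ≈ (4.70×10⁻¹⁵, 2.26×10⁻¹⁵, 0) N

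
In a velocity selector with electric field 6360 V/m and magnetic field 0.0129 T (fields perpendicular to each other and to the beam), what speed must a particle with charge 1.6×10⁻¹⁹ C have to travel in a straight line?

For undeflected motion the electric and magnetic forces balance: qE = qvB.
v = E/B = 6360/0.0129 = 4.93×10⁵ m/s.

v = 4.93×10⁵ m/s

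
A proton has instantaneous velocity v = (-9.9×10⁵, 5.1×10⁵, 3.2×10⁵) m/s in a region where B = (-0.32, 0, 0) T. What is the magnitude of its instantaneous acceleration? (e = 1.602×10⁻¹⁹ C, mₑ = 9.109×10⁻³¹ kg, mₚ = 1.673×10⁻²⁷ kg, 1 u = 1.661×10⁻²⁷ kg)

v×B = (0, -1.02×10⁵, 1.63×10⁵) N/C.
F = q v×B = (1.602×10⁻¹⁹ C)·(0, -1.02×10⁵, 1.63×10⁵) = (0, -1.64×10⁻¹⁴, 2.61×10⁻¹⁴) N.
|a| = |F|/m = 3.087×10⁻¹⁴/1.673×10⁻²⁷ ≈ 1.84×10¹³ m/s².

|a| ≈ 1.84×10¹³ m/s²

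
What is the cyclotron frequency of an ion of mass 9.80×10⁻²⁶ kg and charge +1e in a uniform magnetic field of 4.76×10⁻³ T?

f = |q|B/(2πm).
f = (1.602×10⁻¹⁹)(4.76×10⁻³)/(2π·9.80×10⁻²⁶) ≈ 1240 Hz.

f ≈ 1240 Hz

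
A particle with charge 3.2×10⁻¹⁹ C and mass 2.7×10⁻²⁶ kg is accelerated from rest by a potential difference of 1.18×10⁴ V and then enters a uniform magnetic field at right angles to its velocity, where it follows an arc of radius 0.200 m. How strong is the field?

v = √(2|q|V/m) = √(2·3.2×10⁻¹⁹·1.18×10⁴/2.7×10⁻²⁶) ≈ 5.289×10⁵ m/s.
B = mv/(|q|r) = (2.7×10⁻²⁶)(5.289×10⁵)/((3.2×10⁻¹⁹)(0.200)) ≈ 0.223 T.

B ≈ 0.223 T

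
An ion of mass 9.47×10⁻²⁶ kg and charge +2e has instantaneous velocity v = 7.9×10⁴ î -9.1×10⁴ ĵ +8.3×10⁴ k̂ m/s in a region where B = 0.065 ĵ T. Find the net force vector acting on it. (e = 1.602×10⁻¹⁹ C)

v×B = (-5400, 0, 5140) N/C.
F = q v×B = (3.204×10⁻¹⁹ C)·(-5400, 0, 5140) = (-1.73×10⁻¹⁵, 0, 1.65×10⁻¹⁵) N.

F ≈ (-1.73×10⁻¹⁵, 0, 1.65×10⁻¹⁵) N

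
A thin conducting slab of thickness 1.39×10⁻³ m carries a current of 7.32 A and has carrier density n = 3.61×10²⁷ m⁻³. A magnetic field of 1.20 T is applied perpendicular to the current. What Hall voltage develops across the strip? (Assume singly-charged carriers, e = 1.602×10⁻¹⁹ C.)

V_H ≈ 1.09×10⁻⁵ V

V_H = IB/(n e t).
V_H = (7.32)(1.20)/((3.61×10²⁷)(1.602×10⁻¹⁹)(1.39×10⁻³)) ≈ 1.09×10⁻⁵ V.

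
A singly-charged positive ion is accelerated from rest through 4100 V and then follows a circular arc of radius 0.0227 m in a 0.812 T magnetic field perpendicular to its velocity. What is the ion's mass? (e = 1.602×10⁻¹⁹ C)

Combine |q|V = ½mv² and r = mv/(|q|B): eliminate v to get m = qB²r²/(2V).
m = (1.602×10⁻¹⁹)(0.812)²(0.0227)²/(2·4100) ≈ 6.64×10⁻²⁷ kg.

m ≈ 6.64×10⁻²⁷ kg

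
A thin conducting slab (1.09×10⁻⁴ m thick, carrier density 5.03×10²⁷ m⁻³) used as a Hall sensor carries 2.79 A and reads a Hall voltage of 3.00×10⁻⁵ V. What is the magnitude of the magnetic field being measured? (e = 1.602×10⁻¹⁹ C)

From V_H = IB/(n e t), B = V_H n e t / I.
B = (3.00×10⁻⁵)(5.03×10²⁷)(1.602×10⁻¹⁹)(1.09×10⁻⁴)/2.79 ≈ 0.944 T.

B ≈ 0.944 T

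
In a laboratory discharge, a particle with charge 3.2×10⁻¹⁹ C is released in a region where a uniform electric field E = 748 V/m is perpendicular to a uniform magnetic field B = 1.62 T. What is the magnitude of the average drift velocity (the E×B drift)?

v_d ≈ 462 m/s

In crossed fields the guiding centre drifts at v_d = |E×B|/B² = E/B, independent of charge and mass.
v_d = 748/1.62 = 462 m/s.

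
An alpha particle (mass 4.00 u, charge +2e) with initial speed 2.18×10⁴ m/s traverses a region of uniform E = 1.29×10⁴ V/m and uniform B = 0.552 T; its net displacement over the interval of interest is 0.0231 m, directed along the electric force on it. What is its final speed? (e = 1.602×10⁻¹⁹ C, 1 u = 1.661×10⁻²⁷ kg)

v_f ≈ 1.71×10⁵ m/s

B does no work; ΔKE = |q|E d.
½mv_f² = ½mv₀² + |q|Ed = ½(6.644×10⁻²⁷)(2.18×10⁴)² + (3.204×10⁻¹⁹)(1.29×10⁴)(0.0231) ≈ 1.579×10⁻¹⁸ J + 9.548×10⁻¹⁷ J ≈ 9.705×10⁻¹⁷ J.
v_f = √(2·9.705×10⁻¹⁷/6.644×10⁻²⁷) ≈ 1.71×10⁵ m/s.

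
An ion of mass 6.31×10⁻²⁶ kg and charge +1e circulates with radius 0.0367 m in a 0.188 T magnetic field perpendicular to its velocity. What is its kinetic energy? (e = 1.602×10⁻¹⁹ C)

KE ≈ 9.68×10⁻¹⁸ J

v = |q|Br/m, then KE = ½mv² = (qBr)²/(2m).
v = (1.602×10⁻¹⁹)(0.188)(0.0367)/6.31×10⁻²⁶ ≈ 1.752×10⁴ m/s.
KE = ½(6.31×10⁻²⁶)(1.752×10⁴)² ≈ 9.68×10⁻¹⁸ J.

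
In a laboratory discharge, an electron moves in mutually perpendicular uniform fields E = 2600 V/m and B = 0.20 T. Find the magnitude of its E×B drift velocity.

v_d ≈ 1.3×10⁴ m/s

The E×B drift speed is v_d = E/B.
v_d = 2600/0.20 = 1.3×10⁴ m/s.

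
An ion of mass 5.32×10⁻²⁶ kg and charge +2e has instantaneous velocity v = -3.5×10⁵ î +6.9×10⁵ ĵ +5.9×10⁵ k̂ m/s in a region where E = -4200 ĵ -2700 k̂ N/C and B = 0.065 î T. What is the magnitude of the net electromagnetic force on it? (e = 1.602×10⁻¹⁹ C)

v×B = (0, 3.84×10⁴, -4.48×10⁴) N/C.
E + v×B = (0, 3.42×10⁴, -4.76×10⁴) N/C.
F = q(E + v×B) = (3.204×10⁻¹⁹ C)·(0, 3.42×10⁴, -4.76×10⁴) = (0, 1.09×10⁻¹⁴, -1.52×10⁻¹⁴) N.
|F| = 1.88×10⁻¹⁴ N.

|F| ≈ 1.88×10⁻¹⁴ N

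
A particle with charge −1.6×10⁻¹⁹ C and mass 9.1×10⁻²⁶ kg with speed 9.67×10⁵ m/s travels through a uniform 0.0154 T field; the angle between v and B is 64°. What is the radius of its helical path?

r ≈ 32.1 m

v⊥ = v sinθ = 9.67×10⁵·sin64° ≈ 8.691×10⁵ m/s.
r = m v⊥/(|q|B) = (9.1×10⁻²⁶)(8.691×10⁵)/((1.6×10⁻¹⁹)(0.0154)) ≈ 32.1 m.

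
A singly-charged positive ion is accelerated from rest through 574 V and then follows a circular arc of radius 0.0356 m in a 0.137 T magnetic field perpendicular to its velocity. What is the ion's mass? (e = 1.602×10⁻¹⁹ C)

Combine |q|V = ½mv² and r = mv/(|q|B): eliminate v to get m = qB²r²/(2V).
m = (1.602×10⁻¹⁹)(0.137)²(0.0356)²/(2·574) ≈ 3.32×10⁻²⁷ kg.

m ≈ 3.32×10⁻²⁷ kg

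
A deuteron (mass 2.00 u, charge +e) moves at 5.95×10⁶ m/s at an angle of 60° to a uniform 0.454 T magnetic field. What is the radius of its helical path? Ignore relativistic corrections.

r ≈ 0.235 m

v⊥ = v sinθ = 5.95×10⁶·sin60° ≈ 5.153×10⁶ m/s.
r = m v⊥/(|q|B) = (3.322×10⁻²⁷)(5.153×10⁶)/((1.602×10⁻¹⁹)(0.454)) ≈ 0.235 m.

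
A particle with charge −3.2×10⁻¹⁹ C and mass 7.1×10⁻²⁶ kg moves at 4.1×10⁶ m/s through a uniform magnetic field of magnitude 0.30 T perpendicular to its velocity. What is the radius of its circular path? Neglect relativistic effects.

r ≈ 3.0 m

The magnetic force provides the centripetal force: |q|vB = mv²/r.
r = mv/(|q|B) = (7.1×10⁻²⁶)(4.1×10⁶)/((3.2×10⁻¹⁹)(0.30)) ≈ 3.0 m.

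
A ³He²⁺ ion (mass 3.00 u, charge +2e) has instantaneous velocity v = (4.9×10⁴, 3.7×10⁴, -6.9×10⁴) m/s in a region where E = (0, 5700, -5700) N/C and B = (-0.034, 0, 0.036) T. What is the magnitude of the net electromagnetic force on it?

|F| ≈ 2.50×10⁻¹⁵ N

v×B = (1330, 582, 1260) N/C.
E + v×B = (1330, 6280, -4440) N/C.
F = q(E + v×B) = (3.204×10⁻¹⁹ C)·(1330, 6280, -4440) = (4.27×10⁻¹⁶, 2.01×10⁻¹⁵, -1.42×10⁻¹⁵) N.
|F| = 2.50×10⁻¹⁵ N.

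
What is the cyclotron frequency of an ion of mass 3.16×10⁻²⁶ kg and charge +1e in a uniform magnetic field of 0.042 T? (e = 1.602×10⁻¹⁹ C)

f ≈ 3.4×10⁴ Hz

f = |q|B/(2πm).
f = (1.602×10⁻¹⁹)(0.042)/(2π·3.16×10⁻²⁶) ≈ 3.4×10⁴ Hz.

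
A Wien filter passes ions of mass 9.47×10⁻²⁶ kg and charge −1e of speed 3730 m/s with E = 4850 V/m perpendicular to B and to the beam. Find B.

B = 1.30 T

Balance of forces in the selector: qE = qvB ⇒ B = E/v.
B = 4850/3730 = 1.30 T.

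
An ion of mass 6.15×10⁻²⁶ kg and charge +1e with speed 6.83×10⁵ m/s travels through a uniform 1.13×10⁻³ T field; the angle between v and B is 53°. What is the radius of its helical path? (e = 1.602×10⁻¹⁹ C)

r ≈ 185 m

v⊥ = v sinθ = 6.83×10⁵·sin53° ≈ 5.455×10⁵ m/s.
r = m v⊥/(|q|B) = (6.15×10⁻²⁶)(5.455×10⁵)/((1.602×10⁻¹⁹)(1.13×10⁻³)) ≈ 185 m.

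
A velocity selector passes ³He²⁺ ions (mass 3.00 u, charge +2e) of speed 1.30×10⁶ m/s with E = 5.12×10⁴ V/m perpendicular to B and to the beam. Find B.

Balance of forces in the selector: qE = qvB ⇒ B = E/v.
B = 5.12×10⁴/1.30×10⁶ = 0.0394 T.

B = 0.0394 T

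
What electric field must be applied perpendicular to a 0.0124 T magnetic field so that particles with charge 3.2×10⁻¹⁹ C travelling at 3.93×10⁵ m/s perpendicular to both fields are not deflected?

For straight-line motion qE = qvB, so E = vB.
E = 3.93×10⁵ × 0.0124 = 4870 V/m.

E = 4870 V/m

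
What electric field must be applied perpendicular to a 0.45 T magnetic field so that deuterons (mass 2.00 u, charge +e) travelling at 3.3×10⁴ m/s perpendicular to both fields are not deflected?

For straight-line motion qE = qvB, so E = vB.
E = 3.3×10⁴ × 0.45 = 1.5×10⁴ V/m.

E = 1.5×10⁴ V/m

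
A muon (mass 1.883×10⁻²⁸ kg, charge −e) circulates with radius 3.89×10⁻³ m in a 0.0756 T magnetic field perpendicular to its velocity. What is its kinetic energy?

v = |q|Br/m, then KE = ½mv² = (qBr)²/(2m).
v = (1.602×10⁻¹⁹)(0.0756)(3.89×10⁻³)/1.883×10⁻²⁸ ≈ 2.502×10⁵ m/s.
KE = ½(1.883×10⁻²⁸)(2.502×10⁵)² ≈ 5.89×10⁻¹⁸ J.

KE ≈ 5.89×10⁻¹⁸ J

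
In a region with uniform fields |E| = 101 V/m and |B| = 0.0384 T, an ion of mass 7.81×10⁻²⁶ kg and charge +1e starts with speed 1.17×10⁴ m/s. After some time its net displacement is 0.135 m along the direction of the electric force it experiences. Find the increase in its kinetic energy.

ΔKE ≈ 2.18×10⁻¹⁸ J

The magnetic force is always ⟂ v and does no work; only the electric force changes KE.
ΔKE = F_E · d = |q|E d = (1.602×10⁻¹⁹)(101)(0.135) ≈ 2.18×10⁻¹⁸ J.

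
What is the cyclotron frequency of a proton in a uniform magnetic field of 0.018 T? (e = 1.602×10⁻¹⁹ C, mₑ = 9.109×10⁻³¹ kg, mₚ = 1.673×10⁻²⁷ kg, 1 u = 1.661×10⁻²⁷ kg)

f ≈ 2.7×10⁵ Hz

f = |q|B/(2πm).
f = (1.602×10⁻¹⁹)(0.018)/(2π·1.673×10⁻²⁷) ≈ 2.7×10⁵ Hz.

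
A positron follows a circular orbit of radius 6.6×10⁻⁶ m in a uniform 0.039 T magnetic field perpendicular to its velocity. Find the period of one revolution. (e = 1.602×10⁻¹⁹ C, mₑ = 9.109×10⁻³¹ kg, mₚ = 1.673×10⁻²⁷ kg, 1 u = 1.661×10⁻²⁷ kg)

The cyclotron period depends only on m, q, B: T = 2πm/(|q|B).
T = 2π(9.109×10⁻³¹)/((1.602×10⁻¹⁹)(0.039)) ≈ 9.2×10⁻¹⁰ s.

T ≈ 9.2×10⁻¹⁰ s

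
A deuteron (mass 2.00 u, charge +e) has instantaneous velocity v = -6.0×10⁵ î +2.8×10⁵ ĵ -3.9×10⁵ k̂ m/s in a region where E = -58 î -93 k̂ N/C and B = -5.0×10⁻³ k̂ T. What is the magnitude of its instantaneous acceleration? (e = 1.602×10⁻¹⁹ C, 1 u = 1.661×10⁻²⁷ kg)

|a| ≈ 1.61×10¹¹ m/s²

v×B = (-1400, -3000, 0) N/C.
E + v×B = (-1460, -3000, -93.0) N/C.
F = q(E + v×B) = (1.602×10⁻¹⁹ C)·(-1460, -3000, -93.0) = (-2.34×10⁻¹⁶, -4.81×10⁻¹⁶, -1.49×10⁻¹⁷) N.
|a| = |F|/m = 5.346×10⁻¹⁶/3.322×10⁻²⁷ ≈ 1.61×10¹¹ m/s².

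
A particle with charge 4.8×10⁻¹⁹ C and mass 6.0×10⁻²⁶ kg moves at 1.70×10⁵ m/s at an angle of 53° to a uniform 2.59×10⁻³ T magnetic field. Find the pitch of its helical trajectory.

v∥ = v cosθ = 1.70×10⁵·cos53° ≈ 1.023×10⁵ m/s.
T = 2πm/(|q|B) = 2π(6.0×10⁻²⁶)/((4.8×10⁻¹⁹)(2.59×10⁻³)) ≈ 3.032×10⁻⁴ s.
pitch = v∥ T = (1.023×10⁵)(3.032×10⁻⁴) ≈ 31.0 m.

p ≈ 31.0 m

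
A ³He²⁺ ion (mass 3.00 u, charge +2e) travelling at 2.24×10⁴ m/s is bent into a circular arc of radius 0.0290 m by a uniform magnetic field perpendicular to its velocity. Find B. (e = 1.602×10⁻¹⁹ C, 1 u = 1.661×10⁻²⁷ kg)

B ≈ 0.0120 T

From |q|vB = mv²/r, B = mv/(|q|r).
B = (4.983×10⁻²⁷)(2.24×10⁴)/((3.204×10⁻¹⁹)(0.0290)) ≈ 0.0120 T.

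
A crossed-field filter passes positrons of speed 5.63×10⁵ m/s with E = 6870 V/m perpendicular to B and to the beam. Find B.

B = 0.0122 T

Balance of forces in the selector: qE = qvB ⇒ B = E/v.
B = 6870/5.63×10⁵ = 0.0122 T.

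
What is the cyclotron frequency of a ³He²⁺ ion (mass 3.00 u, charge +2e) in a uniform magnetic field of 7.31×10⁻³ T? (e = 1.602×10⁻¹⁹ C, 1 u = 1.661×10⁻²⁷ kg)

f ≈ 7.48×10⁴ Hz

f = |q|B/(2πm).
f = (3.204×10⁻¹⁹)(7.31×10⁻³)/(2π·4.983×10⁻²⁷) ≈ 7.48×10⁴ Hz.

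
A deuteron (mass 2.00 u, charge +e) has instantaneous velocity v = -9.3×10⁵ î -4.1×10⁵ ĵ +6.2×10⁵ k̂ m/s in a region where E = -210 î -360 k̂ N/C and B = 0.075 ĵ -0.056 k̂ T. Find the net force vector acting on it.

F ≈ (-3.80×10⁻¹⁵, -8.34×10⁻¹⁵, -1.12×10⁻¹⁴) N

v×B = (-2.35×10⁴, -5.21×10⁴, -6.98×10⁴) N/C.
E + v×B = (-2.38×10⁴, -5.21×10⁴, -7.01×10⁴) N/C.
F = q(E + v×B) = (1.602×10⁻¹⁹ C)·(-2.38×10⁴, -5.21×10⁴, -7.01×10⁴) = (-3.80×10⁻¹⁵, -8.34×10⁻¹⁵, -1.12×10⁻¹⁴) N.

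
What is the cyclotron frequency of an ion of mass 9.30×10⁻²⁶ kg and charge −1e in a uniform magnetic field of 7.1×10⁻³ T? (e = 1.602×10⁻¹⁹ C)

f = |q|B/(2πm).
f = (1.602×10⁻¹⁹)(7.1×10⁻³)/(2π·9.30×10⁻²⁶) ≈ 1900 Hz.

f ≈ 1900 Hz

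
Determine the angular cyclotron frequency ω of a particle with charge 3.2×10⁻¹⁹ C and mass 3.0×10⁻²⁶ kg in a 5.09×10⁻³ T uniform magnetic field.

ω ≈ 5.43×10⁴ rad/s

ω = |q|B/m.
ω = (3.2×10⁻¹⁹)(5.09×10⁻³)/3.0×10⁻²⁶ ≈ 5.43×10⁴ rad/s.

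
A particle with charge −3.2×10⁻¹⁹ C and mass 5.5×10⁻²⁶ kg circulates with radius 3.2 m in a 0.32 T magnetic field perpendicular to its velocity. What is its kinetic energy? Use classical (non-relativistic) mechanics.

v = |q|Br/m, then KE = ½mv² = (qBr)²/(2m).
v = (3.2×10⁻¹⁹)(0.32)(3.2)/5.5×10⁻²⁶ ≈ 5.958×10⁶ m/s.
KE = ½(5.5×10⁻²⁶)(5.958×10⁶)² ≈ 9.8×10⁻¹³ J = 6.1×10⁶ eV.

KE ≈ 6.1×10⁶ eV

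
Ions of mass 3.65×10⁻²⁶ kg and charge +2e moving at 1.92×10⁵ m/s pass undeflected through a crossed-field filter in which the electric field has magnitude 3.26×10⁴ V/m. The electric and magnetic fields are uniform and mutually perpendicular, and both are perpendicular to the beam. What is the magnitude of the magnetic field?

B = 0.170 T

Balance of forces in the selector: qE = qvB ⇒ B = E/v.
B = 3.26×10⁴/1.92×10⁵ = 0.170 T.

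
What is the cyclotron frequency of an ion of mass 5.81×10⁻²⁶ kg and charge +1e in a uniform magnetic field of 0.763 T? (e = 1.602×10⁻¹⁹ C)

f = |q|B/(2πm).
f = (1.602×10⁻¹⁹)(0.763)/(2π·5.81×10⁻²⁶) ≈ 3.35×10⁵ Hz.

f ≈ 3.35×10⁵ Hz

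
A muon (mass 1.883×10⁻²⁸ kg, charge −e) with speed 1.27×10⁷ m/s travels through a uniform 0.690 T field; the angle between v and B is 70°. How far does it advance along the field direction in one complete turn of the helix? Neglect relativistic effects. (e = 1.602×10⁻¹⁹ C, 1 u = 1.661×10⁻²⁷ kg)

p ≈ 0.0465 m

v∥ = v cosθ = 1.27×10⁷·cos70° ≈ 4.344×10⁶ m/s.
T = 2πm/(|q|B) = 2π(1.883×10⁻²⁸)/((1.602×10⁻¹⁹)(0.690)) ≈ 1.070×10⁻⁸ s.
pitch = v∥ T = (4.344×10⁶)(1.070×10⁻⁸) ≈ 0.0465 m.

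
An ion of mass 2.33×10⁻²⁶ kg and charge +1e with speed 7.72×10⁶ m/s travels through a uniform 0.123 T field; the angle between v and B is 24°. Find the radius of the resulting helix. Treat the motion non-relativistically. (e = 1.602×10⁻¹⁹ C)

r ≈ 3.71 m

v⊥ = v sinθ = 7.72×10⁶·sin24° ≈ 3.140×10⁶ m/s.
r = m v⊥/(|q|B) = (2.33×10⁻²⁶)(3.140×10⁶)/((1.602×10⁻¹⁹)(0.123)) ≈ 3.71 m.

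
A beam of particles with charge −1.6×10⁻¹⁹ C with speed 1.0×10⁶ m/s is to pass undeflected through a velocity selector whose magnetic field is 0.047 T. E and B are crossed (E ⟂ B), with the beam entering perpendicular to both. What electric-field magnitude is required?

For straight-line motion qE = qvB, so E = vB.
E = 1.0×10⁶ × 0.047 = 4.7×10⁴ V/m.

E = 4.7×10⁴ V/m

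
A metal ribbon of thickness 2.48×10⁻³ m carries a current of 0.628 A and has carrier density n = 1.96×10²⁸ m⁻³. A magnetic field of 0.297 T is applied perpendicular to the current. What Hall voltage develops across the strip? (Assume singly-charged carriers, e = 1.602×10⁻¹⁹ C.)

V_H = IB/(n e t).
V_H = (0.628)(0.297)/((1.96×10²⁸)(1.602×10⁻¹⁹)(2.48×10⁻³)) ≈ 2.40×10⁻⁸ V.

V_H ≈ 2.40×10⁻⁸ V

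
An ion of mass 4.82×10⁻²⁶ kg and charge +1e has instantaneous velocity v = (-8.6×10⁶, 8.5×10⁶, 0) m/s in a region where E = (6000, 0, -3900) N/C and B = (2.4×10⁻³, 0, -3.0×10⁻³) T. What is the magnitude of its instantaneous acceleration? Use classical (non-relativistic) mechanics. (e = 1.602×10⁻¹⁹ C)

v×B = (-2.55×10⁴, -2.58×10⁴, -2.04×10⁴) N/C.
E + v×B = (-1.95×10⁴, -2.58×10⁴, -2.43×10⁴) N/C.
F = q(E + v×B) = (1.602×10⁻¹⁹ C)·(-1.95×10⁴, -2.58×10⁴, -2.43×10⁴) = (-3.12×10⁻¹⁵, -4.13×10⁻¹⁵, -3.89×10⁻¹⁵) N.
|a| = |F|/m = 6.480×10⁻¹⁵/4.82×10⁻²⁶ ≈ 1.34×10¹¹ m/s².

|a| ≈ 1.34×10¹¹ m/s²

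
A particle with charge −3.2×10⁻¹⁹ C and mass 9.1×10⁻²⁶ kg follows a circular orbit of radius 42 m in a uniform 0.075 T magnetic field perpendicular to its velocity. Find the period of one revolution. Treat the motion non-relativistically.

T ≈ 2.4×10⁻⁵ s

The cyclotron period depends only on m, q, B: T = 2πm/(|q|B).
T = 2π(9.1×10⁻²⁶)/((3.2×10⁻¹⁹)(0.075)) ≈ 2.4×10⁻⁵ s.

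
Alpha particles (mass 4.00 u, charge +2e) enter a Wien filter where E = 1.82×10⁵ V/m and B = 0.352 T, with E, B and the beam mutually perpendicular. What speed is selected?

Zero net Lorentz force requires |qE| = |q v×B|, i.e. E = vB.
v = E/B = 1.82×10⁵/0.352 = 5.17×10⁵ m/s.

v = 5.17×10⁵ m/s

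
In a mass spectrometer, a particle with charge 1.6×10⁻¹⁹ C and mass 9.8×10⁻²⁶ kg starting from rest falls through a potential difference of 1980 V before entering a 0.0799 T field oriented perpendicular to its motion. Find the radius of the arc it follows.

Acceleration: |q|V = ½mv² ⇒ v = √(2|q|V/m) = √(2·1.6×10⁻¹⁹·1980/9.8×10⁻²⁶) ≈ 8.041×10⁴ m/s.
In the field: r = mv/(|q|B) = (9.8×10⁻²⁶)(8.041×10⁴)/((1.6×10⁻¹⁹)(0.0799)) ≈ 0.616 m.

r ≈ 0.616 m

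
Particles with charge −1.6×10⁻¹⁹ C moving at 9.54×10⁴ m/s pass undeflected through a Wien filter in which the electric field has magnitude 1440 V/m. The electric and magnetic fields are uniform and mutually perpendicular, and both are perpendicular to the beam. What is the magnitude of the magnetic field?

Balance of forces in the selector: qE = qvB ⇒ B = E/v.
B = 1440/9.54×10⁴ = 0.0151 T.

B = 0.0151 T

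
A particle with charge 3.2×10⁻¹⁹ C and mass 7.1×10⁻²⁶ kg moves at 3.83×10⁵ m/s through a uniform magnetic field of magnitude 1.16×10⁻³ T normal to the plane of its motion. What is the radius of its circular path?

r ≈ 73.3 m

The magnetic force provides the centripetal force: |q|vB = mv²/r.
r = mv/(|q|B) = (7.1×10⁻²⁶)(3.83×10⁵)/((3.2×10⁻¹⁹)(1.16×10⁻³)) ≈ 73.3 m.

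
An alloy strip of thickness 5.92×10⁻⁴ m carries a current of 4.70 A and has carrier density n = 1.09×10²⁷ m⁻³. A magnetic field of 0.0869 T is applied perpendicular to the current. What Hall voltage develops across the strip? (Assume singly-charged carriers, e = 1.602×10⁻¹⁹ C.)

V_H = IB/(n e t).
V_H = (4.70)(0.0869)/((1.09×10²⁷)(1.602×10⁻¹⁹)(5.92×10⁻⁴)) ≈ 3.95×10⁻⁶ V.

V_H ≈ 3.95×10⁻⁶ V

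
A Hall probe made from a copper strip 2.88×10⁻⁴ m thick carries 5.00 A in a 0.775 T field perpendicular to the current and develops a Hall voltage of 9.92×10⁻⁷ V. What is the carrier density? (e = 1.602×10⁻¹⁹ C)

From V_H = IB/(n e t), n = IB/(V_H e t).
n = (5.00)(0.775)/((9.92×10⁻⁷)(1.602×10⁻¹⁹)(2.88×10⁻⁴)) ≈ 8.47×10²⁸ m⁻³.

n ≈ 8.47×10²⁸ m⁻³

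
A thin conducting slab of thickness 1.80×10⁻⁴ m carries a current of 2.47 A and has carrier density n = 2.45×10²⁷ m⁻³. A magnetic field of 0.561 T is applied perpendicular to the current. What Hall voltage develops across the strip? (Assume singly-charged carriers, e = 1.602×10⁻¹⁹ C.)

V_H ≈ 1.96×10⁻⁵ V

V_H = IB/(n e t).
V_H = (2.47)(0.561)/((2.45×10²⁷)(1.602×10⁻¹⁹)(1.80×10⁻⁴)) ≈ 1.96×10⁻⁵ V.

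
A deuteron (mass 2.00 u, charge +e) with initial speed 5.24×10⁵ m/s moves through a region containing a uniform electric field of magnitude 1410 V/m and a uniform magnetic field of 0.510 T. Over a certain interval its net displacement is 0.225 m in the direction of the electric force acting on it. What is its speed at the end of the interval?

v_f ≈ 5.52×10⁵ m/s

B does no work; ΔKE = |q|E d.
½mv_f² = ½mv₀² + |q|Ed = ½(3.322×10⁻²⁷)(5.24×10⁵)² + (1.602×10⁻¹⁹)(1410)(0.225) ≈ 4.561×10⁻¹⁶ J + 5.082×10⁻¹⁷ J ≈ 5.069×10⁻¹⁶ J.
v_f = √(2·5.069×10⁻¹⁶/3.322×10⁻²⁷) ≈ 5.52×10⁵ m/s.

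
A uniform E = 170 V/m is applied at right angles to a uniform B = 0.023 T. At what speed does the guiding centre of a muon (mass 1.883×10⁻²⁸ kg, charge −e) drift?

The E×B drift speed is v_d = E/B.
v_d = 170/0.023 = 7400 m/s.

v_d ≈ 7400 m/s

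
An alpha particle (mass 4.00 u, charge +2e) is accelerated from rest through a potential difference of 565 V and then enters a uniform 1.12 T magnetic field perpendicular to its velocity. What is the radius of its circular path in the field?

Acceleration: |q|V = ½mv² ⇒ v = √(2|q|V/m) = √(2·3.204×10⁻¹⁹·565/6.644×10⁻²⁷) ≈ 2.334×10⁵ m/s.
In the field: r = mv/(|q|B) = (6.644×10⁻²⁷)(2.334×10⁵)/((3.204×10⁻¹⁹)(1.12)) ≈ 4.32×10⁻³ m.

r ≈ 4.32×10⁻³ m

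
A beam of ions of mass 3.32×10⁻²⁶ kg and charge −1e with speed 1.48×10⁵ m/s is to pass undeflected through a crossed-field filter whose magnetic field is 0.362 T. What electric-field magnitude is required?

For straight-line motion qE = qvB, so E = vB.
E = 1.48×10⁵ × 0.362 = 5.36×10⁴ V/m.

E = 5.36×10⁴ V/m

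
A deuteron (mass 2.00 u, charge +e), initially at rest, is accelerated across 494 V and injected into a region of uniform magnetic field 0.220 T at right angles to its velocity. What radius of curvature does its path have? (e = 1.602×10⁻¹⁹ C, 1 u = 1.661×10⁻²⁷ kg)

Acceleration: |q|V = ½mv² ⇒ v = √(2|q|V/m) = √(2·1.602×10⁻¹⁹·494/3.322×10⁻²⁷) ≈ 2.183×10⁵ m/s.
In the field: r = mv/(|q|B) = (3.322×10⁻²⁷)(2.183×10⁵)/((1.602×10⁻¹⁹)(0.220)) ≈ 0.0206 m.

r ≈ 0.0206 m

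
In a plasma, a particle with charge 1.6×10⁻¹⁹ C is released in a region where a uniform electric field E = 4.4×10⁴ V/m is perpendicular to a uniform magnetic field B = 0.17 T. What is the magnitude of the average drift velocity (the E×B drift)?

In crossed fields the guiding centre drifts at v_d = |E×B|/B² = E/B, independent of charge and mass.
v_d = 4.4×10⁴/0.17 = 2.6×10⁵ m/s.

v_d ≈ 2.6×10⁵ m/s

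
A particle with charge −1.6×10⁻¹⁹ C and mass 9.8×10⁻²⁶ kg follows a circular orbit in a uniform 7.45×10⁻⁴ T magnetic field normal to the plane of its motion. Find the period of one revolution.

The cyclotron period depends only on m, q, B: T = 2πm/(|q|B).
T = 2π(9.8×10⁻²⁶)/((1.6×10⁻¹⁹)(7.45×10⁻⁴)) ≈ 5.17×10⁻³ s.

T ≈ 5.17×10⁻³ s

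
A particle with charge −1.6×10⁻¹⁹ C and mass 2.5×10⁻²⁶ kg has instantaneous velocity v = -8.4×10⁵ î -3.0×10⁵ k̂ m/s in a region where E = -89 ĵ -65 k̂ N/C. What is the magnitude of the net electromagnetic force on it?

|F| ≈ 1.76×10⁻¹⁷ N

Only an electric field acts, so F = qE = (−1.6×10⁻¹⁹ C)·(0, -89.0, -65.0) = (0, 1.42×10⁻¹⁷, 1.04×10⁻¹⁷) N.
|F| = 1.76×10⁻¹⁷ N.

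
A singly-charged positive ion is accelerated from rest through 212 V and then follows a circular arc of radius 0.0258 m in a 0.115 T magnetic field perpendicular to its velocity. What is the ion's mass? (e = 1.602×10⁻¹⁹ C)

m ≈ 3.33×10⁻²⁷ kg

Combine |q|V = ½mv² and r = mv/(|q|B): eliminate v to get m = qB²r²/(2V).
m = (1.602×10⁻¹⁹)(0.115)²(0.0258)²/(2·212) ≈ 3.33×10⁻²⁷ kg.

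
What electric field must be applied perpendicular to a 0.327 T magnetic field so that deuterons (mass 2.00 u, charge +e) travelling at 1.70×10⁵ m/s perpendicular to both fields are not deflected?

E = 5.56×10⁴ V/m

For straight-line motion qE = qvB, so E = vB.
E = 1.70×10⁵ × 0.327 = 5.56×10⁴ V/m.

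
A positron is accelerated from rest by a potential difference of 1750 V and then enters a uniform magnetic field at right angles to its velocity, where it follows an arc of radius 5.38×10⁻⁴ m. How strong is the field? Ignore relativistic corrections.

B ≈ 0.262 T

v = √(2|q|V/m) = √(2·1.602×10⁻¹⁹·1750/9.109×10⁻³¹) ≈ 2.481×10⁷ m/s.
B = mv/(|q|r) = (9.109×10⁻³¹)(2.481×10⁷)/((1.602×10⁻¹⁹)(5.38×10⁻⁴)) ≈ 0.262 T.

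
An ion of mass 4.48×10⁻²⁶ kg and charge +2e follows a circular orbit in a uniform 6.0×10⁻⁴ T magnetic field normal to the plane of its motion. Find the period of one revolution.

T ≈ 1.5×10⁻³ s

The cyclotron period depends only on m, q, B: T = 2πm/(|q|B).
T = 2π(4.48×10⁻²⁶)/((3.204×10⁻¹⁹)(6.0×10⁻⁴)) ≈ 1.5×10⁻³ s.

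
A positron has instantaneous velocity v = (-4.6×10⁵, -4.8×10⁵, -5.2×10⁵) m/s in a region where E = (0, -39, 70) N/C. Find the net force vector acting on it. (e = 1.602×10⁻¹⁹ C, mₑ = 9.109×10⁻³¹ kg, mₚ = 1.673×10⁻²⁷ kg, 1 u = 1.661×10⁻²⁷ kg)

Only an electric field acts, so F = qE = (1.602×10⁻¹⁹ C)·(0, -39.0, 70.0) = (0, -6.25×10⁻¹⁸, 1.12×10⁻¹⁷) N.

F ≈ (0, -6.25×10⁻¹⁸, 1.12×10⁻¹⁷) N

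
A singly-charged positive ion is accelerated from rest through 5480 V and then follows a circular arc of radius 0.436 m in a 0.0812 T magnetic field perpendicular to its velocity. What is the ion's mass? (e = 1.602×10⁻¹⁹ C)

m ≈ 1.83×10⁻²⁶ kg

Combine |q|V = ½mv² and r = mv/(|q|B): eliminate v to get m = qB²r²/(2V).
m = (1.602×10⁻¹⁹)(0.0812)²(0.436)²/(2·5480) ≈ 1.83×10⁻²⁶ kg.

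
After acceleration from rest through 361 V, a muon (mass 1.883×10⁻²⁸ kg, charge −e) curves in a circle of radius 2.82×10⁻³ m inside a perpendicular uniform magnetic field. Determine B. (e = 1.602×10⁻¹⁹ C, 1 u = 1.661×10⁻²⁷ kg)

v = √(2|q|V/m) = √(2·1.602×10⁻¹⁹·361/1.883×10⁻²⁸) ≈ 7.837×10⁵ m/s.
B = mv/(|q|r) = (1.883×10⁻²⁸)(7.837×10⁵)/((1.602×10⁻¹⁹)(2.82×10⁻³)) ≈ 0.327 T.

B ≈ 0.327 T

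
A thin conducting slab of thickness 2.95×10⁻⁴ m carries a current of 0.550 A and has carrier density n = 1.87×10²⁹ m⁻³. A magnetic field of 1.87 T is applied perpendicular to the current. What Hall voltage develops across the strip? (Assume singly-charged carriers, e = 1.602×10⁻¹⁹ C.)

V_H ≈ 1.16×10⁻⁷ V

V_H = IB/(n e t).
V_H = (0.550)(1.87)/((1.87×10²⁹)(1.602×10⁻¹⁹)(2.95×10⁻⁴)) ≈ 1.16×10⁻⁷ V.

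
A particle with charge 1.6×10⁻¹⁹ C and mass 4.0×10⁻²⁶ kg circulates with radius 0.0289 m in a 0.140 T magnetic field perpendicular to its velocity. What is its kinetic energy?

KE ≈ 5.24×10⁻¹⁸ J

v = |q|Br/m, then KE = ½mv² = (qBr)²/(2m).
v = (1.6×10⁻¹⁹)(0.140)(0.0289)/4.0×10⁻²⁶ ≈ 1.618×10⁴ m/s.
KE = ½(4.0×10⁻²⁶)(1.618×10⁴)² ≈ 5.24×10⁻¹⁸ J.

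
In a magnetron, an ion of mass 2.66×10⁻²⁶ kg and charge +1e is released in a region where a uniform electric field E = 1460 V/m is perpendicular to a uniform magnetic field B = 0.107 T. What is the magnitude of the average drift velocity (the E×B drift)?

v_d ≈ 1.36×10⁴ m/s

The E×B drift speed is v_d = E/B.
v_d = 1460/0.107 = 1.36×10⁴ m/s.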